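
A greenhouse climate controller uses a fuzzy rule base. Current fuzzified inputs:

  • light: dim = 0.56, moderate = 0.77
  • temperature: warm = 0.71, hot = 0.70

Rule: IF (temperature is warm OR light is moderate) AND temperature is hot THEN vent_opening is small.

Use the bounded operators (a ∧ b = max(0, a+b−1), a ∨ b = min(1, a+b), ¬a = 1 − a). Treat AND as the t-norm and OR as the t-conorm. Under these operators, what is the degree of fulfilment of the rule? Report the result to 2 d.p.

0.70

firing strength: (warm=0.71 OR moderate=0.77) = 1.00; AND[max(0, a+b−1)] with hot=0.70 → w = 0.70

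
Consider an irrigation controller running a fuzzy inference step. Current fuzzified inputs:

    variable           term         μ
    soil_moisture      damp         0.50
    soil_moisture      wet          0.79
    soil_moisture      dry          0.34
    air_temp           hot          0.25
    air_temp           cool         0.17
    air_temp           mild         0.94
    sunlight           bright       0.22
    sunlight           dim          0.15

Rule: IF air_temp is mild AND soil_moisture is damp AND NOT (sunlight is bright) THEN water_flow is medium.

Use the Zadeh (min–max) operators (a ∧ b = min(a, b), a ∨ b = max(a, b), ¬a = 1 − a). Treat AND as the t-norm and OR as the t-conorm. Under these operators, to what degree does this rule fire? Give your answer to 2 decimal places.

firing strength: mild=0.94, damp=0.50, ¬bright=1−0.22=0.78; AND[min(a, b)] → w = 0.50

0.50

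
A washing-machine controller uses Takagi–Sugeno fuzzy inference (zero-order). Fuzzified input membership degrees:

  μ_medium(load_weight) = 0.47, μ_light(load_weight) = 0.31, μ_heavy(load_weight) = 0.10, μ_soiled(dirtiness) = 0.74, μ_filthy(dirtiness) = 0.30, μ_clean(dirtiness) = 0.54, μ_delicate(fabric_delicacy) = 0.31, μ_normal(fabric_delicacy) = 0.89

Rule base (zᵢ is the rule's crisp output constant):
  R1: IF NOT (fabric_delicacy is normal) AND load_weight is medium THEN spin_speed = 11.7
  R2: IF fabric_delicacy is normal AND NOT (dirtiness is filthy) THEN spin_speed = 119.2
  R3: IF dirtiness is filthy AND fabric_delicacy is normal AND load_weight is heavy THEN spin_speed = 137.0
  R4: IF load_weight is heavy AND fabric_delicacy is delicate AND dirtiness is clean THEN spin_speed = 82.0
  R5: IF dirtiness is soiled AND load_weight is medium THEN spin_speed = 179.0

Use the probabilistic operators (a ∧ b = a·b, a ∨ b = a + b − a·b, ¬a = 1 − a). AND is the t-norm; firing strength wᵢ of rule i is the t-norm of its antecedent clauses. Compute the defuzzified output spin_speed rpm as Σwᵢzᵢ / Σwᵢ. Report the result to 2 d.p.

R1 (z=11.7): ¬normal=1−0.89=0.11, medium=0.47; AND[a·b] → w = 0.0517
R2 (z=119.2): normal=0.89, ¬filthy=1−0.30=0.70; AND[a·b] → w = 0.6230
R3 (z=137.0): filthy=0.30, normal=0.89, heavy=0.10; AND[a·b] → w = 0.0267
R4 (z=82.0): heavy=0.10, delicate=0.31, clean=0.54; AND[a·b] → w = 0.0167
R5 (z=179.0): soiled=0.74, medium=0.47; AND[a·b] → w = 0.3478
Weighted average = (0.0517·11.7 + 0.6230·119.2 + 0.0267·137.0 + 0.0167·82.0 + 0.3478·179.0) / (0.0517 + 0.6230 + 0.0267 + 0.0167 + 0.3478)
  = 142.1533 / 1.0659 = 133.36

133.36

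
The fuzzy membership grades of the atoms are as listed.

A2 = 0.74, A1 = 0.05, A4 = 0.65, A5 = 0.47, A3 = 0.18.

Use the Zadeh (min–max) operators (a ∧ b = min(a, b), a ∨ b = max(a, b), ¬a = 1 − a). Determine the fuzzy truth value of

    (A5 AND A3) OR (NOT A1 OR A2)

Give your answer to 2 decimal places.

0.95

A5 AND A3 = min(a, b) on (0.47, 0.18) = 0.18
NOT A1 = 1 − 0.05 = 0.95
NOT A1 OR A2 = max(a, b) on (0.95, 0.74) = 0.95
(A5 AND A3) OR (NOT A1 OR A2) = max(a, b) on (0.18, 0.95) = 0.95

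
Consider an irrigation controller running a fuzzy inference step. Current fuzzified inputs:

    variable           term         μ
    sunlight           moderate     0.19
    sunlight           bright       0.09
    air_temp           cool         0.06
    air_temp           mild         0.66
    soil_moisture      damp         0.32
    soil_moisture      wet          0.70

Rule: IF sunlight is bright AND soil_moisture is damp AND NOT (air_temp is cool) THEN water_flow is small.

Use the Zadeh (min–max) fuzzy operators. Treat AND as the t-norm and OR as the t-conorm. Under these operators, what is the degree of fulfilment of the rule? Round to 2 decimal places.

firing strength: bright=0.09, damp=0.32, ¬cool=1−0.06=0.94; AND[min(a, b)] → w = 0.09

0.09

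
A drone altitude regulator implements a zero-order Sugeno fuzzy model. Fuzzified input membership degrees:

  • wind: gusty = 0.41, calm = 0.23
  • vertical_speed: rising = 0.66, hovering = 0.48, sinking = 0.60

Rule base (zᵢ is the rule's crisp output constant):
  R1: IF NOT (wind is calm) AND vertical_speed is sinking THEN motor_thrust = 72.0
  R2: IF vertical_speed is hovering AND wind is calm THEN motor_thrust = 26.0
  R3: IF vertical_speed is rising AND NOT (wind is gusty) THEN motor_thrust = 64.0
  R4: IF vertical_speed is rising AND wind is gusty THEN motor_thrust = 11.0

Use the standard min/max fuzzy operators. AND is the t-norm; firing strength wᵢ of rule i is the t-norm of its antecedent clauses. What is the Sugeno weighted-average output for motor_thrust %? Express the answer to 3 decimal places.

R1 (z=72.0): ¬calm=1−0.23=0.77, sinking=0.60; AND[min(a, b)] → w = 0.60
R2 (z=26.0): hovering=0.48, calm=0.23; AND[min(a, b)] → w = 0.23
R3 (z=64.0): rising=0.66, ¬gusty=1−0.41=0.59; AND[min(a, b)] → w = 0.59
R4 (z=11.0): rising=0.66, gusty=0.41; AND[min(a, b)] → w = 0.41
Weighted average = (0.60·72.0 + 0.23·26.0 + 0.59·64.0 + 0.41·11.0) / (0.60 + 0.23 + 0.59 + 0.41)
  = 91.4500 / 1.8300 = 49.973

49.973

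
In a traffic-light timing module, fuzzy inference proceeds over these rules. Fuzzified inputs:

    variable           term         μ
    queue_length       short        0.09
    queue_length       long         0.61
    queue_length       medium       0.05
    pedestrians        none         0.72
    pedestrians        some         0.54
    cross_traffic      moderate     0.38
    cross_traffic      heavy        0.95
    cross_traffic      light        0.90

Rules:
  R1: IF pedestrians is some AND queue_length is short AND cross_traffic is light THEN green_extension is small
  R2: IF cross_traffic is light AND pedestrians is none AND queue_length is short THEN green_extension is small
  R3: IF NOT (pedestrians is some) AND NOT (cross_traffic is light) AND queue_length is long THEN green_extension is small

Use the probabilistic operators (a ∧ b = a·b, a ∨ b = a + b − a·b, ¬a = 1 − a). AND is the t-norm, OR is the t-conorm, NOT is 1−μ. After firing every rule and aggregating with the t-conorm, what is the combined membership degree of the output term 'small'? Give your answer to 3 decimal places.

0.125

R1: some=0.54, short=0.09, light=0.90; AND[a·b] → w = 0.0437
R2: light=0.90, none=0.72, short=0.09; AND[a·b] → w = 0.0583
R3: ¬some=1−0.54=0.46, ¬light=1−0.90=0.10, long=0.61; AND[a·b] → w = 0.0281
Rules with consequent 'small': {R1, R2, R3} → strengths 0.0437, 0.0583, 0.0281
Aggregate via t-conorm [a + b − a·b]: 0.1248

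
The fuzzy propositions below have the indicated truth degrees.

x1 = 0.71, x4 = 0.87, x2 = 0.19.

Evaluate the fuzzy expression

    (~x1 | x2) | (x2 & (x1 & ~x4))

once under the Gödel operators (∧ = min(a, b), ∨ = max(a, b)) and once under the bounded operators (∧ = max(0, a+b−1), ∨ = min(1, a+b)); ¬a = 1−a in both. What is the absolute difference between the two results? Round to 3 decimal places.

0.190

Under Gödel:
  ~x1 = 1 − 0.71 = 0.29
  ~x1 | x2 = max(a, b) on (0.29, 0.19) = 0.29
  ~x4 = 1 − 0.87 = 0.13
  x1 & ~x4 = min(a, b) on (0.71, 0.13) = 0.13
  x2 & (x1 & ~x4) = min(a, b) on (0.19, 0.13) = 0.13
  (~x1 | x2) | (x2 & (x1 & ~x4)) = max(a, b) on (0.29, 0.13) = 0.29
  → value = 0.2900
Under bounded:
  ~x1 = 1 − 0.71 = 0.29
  ~x1 | x2 = min(1, a+b) on (0.29, 0.19) = 0.48
  ~x4 = 1 − 0.87 = 0.13
  x1 & ~x4 = max(0, a+b−1) on (0.71, 0.13) = 0.00
  x2 & (x1 & ~x4) = max(0, a+b−1) on (0.19, 0.00) = 0.00
  (~x1 | x2) | (x2 & (x1 & ~x4)) = min(1, a+b) on (0.48, 0.00) = 0.48
  → value = 0.4800
|0.2900 − 0.4800| = 0.190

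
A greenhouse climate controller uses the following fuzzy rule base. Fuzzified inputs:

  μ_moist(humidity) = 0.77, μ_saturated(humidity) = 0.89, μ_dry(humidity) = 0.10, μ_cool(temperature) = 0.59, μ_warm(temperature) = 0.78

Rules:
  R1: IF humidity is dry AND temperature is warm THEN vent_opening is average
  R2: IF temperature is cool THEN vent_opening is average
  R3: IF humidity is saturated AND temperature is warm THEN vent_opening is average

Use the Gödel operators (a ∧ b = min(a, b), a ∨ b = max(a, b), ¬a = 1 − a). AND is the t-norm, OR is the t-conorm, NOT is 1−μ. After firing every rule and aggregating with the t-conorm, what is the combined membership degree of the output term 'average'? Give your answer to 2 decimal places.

0.78

R1: dry=0.10, warm=0.78; AND[min(a, b)] → w = 0.10
R2: cool=0.59 → w = 0.59
R3: saturated=0.89, warm=0.78; AND[min(a, b)] → w = 0.78
Rules with consequent 'average': {R1, R2, R3} → strengths 0.10, 0.59, 0.78
Aggregate via t-conorm [max(a, b)]: 0.78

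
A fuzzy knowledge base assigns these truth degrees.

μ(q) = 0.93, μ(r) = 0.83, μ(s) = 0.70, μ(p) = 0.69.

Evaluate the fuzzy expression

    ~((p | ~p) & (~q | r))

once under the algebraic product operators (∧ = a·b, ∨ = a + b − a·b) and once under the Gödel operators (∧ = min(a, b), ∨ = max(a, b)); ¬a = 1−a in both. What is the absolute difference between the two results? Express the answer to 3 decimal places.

Under algebraic product:
  ~p = 1 − 0.6900 = 0.3100
  p | ~p = a + b − a·b on (0.6900, 0.3100) = 0.7861
  ~q = 1 − 0.9300 = 0.0700
  ~q | r = a + b − a·b on (0.0700, 0.8300) = 0.8419
  (p | ~p) & (~q | r) = a·b on (0.7861, 0.8419) = 0.6618
  ~((p | ~p) & (~q | r)) = 1 − 0.6618 = 0.3382
  → value = 0.3382
Under Gödel:
  ~p = 1 − 0.69 = 0.31
  p | ~p = max(a, b) on (0.69, 0.31) = 0.69
  ~q = 1 − 0.93 = 0.07
  ~q | r = max(a, b) on (0.07, 0.83) = 0.83
  (p | ~p) & (~q | r) = min(a, b) on (0.69, 0.83) = 0.69
  ~((p | ~p) & (~q | r)) = 1 − 0.69 = 0.31
  → value = 0.3100
|0.3382 − 0.3100| = 0.028

0.028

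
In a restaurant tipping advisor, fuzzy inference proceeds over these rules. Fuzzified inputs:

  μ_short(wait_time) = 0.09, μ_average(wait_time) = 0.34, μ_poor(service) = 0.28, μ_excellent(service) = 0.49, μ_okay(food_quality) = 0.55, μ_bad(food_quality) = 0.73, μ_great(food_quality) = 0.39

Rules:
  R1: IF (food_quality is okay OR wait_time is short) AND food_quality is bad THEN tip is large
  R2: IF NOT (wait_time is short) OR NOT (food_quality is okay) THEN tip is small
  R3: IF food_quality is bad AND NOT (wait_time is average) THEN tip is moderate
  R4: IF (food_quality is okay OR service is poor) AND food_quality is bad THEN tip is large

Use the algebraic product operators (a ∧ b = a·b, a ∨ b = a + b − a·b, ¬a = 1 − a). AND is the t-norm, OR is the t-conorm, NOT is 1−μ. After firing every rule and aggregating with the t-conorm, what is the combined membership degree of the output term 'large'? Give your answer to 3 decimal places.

0.712

R1: (okay=0.55 OR short=0.09) = 0.5905; AND[a·b] with bad=0.73 → w = 0.4311
R2: ¬short=1−0.09=0.91, ¬okay=1−0.55=0.45; OR[a + b − a·b] → w = 0.9505
R3: bad=0.73, ¬average=1−0.34=0.66; AND[a·b] → w = 0.4818
R4: (okay=0.55 OR poor=0.28) = 0.6760; AND[a·b] with bad=0.73 → w = 0.4935
Rules with consequent 'large': {R1, R4} → strengths 0.4311, 0.4935
Aggregate via t-conorm [a + b − a·b]: 0.7118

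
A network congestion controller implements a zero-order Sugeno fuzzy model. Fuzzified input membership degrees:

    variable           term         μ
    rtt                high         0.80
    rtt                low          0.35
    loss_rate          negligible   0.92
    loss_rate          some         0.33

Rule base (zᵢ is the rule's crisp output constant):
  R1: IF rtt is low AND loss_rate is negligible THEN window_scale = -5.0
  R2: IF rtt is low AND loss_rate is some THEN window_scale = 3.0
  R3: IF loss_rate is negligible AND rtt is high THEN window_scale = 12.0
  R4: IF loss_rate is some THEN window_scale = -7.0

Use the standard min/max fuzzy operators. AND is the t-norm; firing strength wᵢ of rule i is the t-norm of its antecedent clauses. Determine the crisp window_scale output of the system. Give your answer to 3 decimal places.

R1 (z=-5.0): low=0.35, negligible=0.92; AND[min(a, b)] → w = 0.35
R2 (z=3.0): low=0.35, some=0.33; AND[min(a, b)] → w = 0.33
R3 (z=12.0): negligible=0.92, high=0.80; AND[min(a, b)] → w = 0.80
R4 (z=-7.0): some=0.33 → w = 0.33
Weighted average = (0.35·-5.0 + 0.33·3.0 + 0.80·12.0 + 0.33·-7.0) / (0.35 + 0.33 + 0.80 + 0.33)
  = 6.5300 / 1.8100 = 3.608

3.608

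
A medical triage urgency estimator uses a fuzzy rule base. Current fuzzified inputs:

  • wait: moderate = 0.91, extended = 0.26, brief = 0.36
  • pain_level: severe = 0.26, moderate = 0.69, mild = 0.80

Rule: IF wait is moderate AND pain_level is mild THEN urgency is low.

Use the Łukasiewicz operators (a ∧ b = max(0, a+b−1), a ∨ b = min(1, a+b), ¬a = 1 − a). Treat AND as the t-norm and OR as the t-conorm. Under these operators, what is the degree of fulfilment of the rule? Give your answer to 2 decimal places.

firing strength: moderate=0.91, mild=0.80; AND[max(0, a+b−1)] → w = 0.71

0.71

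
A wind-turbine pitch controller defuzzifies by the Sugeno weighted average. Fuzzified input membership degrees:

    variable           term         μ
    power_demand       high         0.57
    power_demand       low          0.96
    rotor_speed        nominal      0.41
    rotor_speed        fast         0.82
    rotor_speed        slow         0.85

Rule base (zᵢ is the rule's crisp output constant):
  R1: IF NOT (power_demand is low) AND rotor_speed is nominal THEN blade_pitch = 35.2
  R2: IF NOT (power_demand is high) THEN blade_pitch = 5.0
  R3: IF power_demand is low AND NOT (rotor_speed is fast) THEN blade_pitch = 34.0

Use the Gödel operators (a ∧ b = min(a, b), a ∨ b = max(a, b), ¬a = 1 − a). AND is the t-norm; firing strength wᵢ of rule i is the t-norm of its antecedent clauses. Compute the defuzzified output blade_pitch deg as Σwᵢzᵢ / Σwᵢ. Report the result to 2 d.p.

14.89

R1 (z=35.2): ¬low=1−0.96=0.04, nominal=0.41; AND[min(a, b)] → w = 0.04
R2 (z=5.0): ¬high=1−0.57=0.43 → w = 0.43
R3 (z=34.0): low=0.96, ¬fast=1−0.82=0.18; AND[min(a, b)] → w = 0.18
Weighted average = (0.04·35.2 + 0.43·5.0 + 0.18·34.0) / (0.04 + 0.43 + 0.18)
  = 9.6780 / 0.6500 = 14.89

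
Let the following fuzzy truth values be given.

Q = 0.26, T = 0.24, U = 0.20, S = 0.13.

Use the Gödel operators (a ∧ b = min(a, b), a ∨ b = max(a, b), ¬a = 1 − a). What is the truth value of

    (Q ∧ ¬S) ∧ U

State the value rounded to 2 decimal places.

¬S = 1 − 0.13 = 0.87
Q ∧ ¬S = min(a, b) on (0.26, 0.87) = 0.26
(Q ∧ ¬S) ∧ U = min(a, b) on (0.26, 0.20) = 0.20

0.20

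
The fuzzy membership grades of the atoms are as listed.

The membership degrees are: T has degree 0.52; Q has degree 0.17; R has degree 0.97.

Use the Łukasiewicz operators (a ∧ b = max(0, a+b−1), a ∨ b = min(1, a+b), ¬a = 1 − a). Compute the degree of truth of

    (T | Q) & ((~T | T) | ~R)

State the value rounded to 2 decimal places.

T | Q = min(1, a+b) on (0.52, 0.17) = 0.69
~T = 1 − 0.52 = 0.48
~T | T = min(1, a+b) on (0.48, 0.52) = 1.00
~R = 1 − 0.97 = 0.03
(~T | T) | ~R = min(1, a+b) on (1.00, 0.03) = 1.00
(T | Q) & ((~T | T) | ~R) = max(0, a+b−1) on (0.69, 1.00) = 0.69

0.69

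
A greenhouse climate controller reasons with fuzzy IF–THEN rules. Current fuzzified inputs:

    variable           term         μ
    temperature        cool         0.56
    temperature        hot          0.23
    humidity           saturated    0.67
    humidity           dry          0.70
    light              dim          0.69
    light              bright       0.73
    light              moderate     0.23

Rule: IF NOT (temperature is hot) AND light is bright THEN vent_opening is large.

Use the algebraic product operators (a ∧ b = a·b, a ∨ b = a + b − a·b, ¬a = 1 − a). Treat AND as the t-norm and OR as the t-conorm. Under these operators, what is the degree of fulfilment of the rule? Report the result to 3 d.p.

0.562

firing strength: ¬hot=1−0.23=0.77, bright=0.73; AND[a·b] → w = 0.5621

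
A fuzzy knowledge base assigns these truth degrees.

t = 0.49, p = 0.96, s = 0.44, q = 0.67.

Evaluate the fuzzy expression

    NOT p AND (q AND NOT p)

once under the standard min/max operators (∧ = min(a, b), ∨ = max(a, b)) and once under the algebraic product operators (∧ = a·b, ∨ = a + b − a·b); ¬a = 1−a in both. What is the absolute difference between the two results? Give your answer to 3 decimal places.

0.039

Under standard min/max:
  NOT p = 1 − 0.96 = 0.04
  NOT p = 1 − 0.96 = 0.04
  q AND NOT p = min(a, b) on (0.67, 0.04) = 0.04
  NOT p AND (q AND NOT p) = min(a, b) on (0.04, 0.04) = 0.04
  → value = 0.0400
Under algebraic product:
  NOT p = 1 − 0.9600 = 0.0400
  NOT p = 1 − 0.9600 = 0.0400
  q AND NOT p = a·b on (0.6700, 0.0400) = 0.0268
  NOT p AND (q AND NOT p) = a·b on (0.0400, 0.0268) = 0.0011
  → value = 0.0011
|0.0400 − 0.0011| = 0.039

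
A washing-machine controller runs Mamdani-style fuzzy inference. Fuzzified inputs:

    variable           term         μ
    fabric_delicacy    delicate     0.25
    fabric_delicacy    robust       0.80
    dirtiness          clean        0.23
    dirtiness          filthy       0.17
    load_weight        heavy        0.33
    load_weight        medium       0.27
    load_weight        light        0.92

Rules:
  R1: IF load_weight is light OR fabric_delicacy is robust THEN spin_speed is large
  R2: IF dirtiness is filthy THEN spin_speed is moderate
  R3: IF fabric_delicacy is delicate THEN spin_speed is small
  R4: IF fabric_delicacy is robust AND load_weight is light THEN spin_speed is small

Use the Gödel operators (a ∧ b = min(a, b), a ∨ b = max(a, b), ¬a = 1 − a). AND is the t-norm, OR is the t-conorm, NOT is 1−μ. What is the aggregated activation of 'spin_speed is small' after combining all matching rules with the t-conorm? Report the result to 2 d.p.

R1: light=0.92, robust=0.80; OR[max(a, b)] → w = 0.92
R2: filthy=0.17 → w = 0.17
R3: delicate=0.25 → w = 0.25
R4: robust=0.80, light=0.92; AND[min(a, b)] → w = 0.80
Rules with consequent 'small': {R3, R4} → strengths 0.25, 0.80
Aggregate via t-conorm [max(a, b)]: 0.80

0.80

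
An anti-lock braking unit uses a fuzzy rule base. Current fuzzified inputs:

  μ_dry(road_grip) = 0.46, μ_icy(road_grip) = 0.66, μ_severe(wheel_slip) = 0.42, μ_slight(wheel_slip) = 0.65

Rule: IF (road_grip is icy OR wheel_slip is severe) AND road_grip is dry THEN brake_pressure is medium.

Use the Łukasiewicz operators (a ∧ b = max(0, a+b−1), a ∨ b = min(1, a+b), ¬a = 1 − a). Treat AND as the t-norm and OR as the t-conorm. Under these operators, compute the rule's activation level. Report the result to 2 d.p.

0.46

firing strength: (icy=0.66 OR severe=0.42) = 1.00; AND[max(0, a+b−1)] with dry=0.46 → w = 0.46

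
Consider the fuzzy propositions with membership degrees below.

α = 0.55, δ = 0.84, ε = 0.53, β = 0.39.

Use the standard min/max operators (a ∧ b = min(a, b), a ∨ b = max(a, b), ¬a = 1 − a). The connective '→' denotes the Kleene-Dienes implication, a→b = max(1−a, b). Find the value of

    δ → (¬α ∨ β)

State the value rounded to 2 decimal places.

0.45

¬α = 1 − 0.55 = 0.45
¬α ∨ β = max(a, b) on (0.45, 0.39) = 0.45
δ → (¬α ∨ β)  [Kleene-Dienes: max(1−a, b)] with a=0.84, b=0.45 → 0.45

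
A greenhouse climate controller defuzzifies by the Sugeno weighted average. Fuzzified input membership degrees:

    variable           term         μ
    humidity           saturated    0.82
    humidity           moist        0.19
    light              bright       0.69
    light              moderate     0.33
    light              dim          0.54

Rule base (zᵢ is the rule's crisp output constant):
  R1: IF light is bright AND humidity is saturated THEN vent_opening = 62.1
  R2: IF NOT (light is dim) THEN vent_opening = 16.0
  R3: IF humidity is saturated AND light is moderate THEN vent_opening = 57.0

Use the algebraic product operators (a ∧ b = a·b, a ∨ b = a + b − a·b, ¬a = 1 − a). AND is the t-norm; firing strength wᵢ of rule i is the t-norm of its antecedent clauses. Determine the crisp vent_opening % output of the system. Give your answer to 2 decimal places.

R1 (z=62.1): bright=0.69, saturated=0.82; AND[a·b] → w = 0.5658
R2 (z=16.0): ¬dim=1−0.54=0.46 → w = 0.4600
R3 (z=57.0): saturated=0.82, moderate=0.33; AND[a·b] → w = 0.2706
Weighted average = (0.5658·62.1 + 0.4600·16.0 + 0.2706·57.0) / (0.5658 + 0.4600 + 0.2706)
  = 57.9204 / 1.2964 = 44.68

44.68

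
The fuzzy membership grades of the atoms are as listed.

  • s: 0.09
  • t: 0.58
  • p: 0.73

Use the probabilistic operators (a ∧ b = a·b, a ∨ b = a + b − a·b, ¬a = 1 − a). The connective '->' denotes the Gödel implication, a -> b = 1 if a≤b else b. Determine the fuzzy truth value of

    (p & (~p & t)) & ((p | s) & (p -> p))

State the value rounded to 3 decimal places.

0.086

~p = 1 − 0.7300 = 0.2700
~p & t = a·b on (0.2700, 0.5800) = 0.1566
p & (~p & t) = a·b on (0.7300, 0.1566) = 0.1143
p | s = a + b − a·b on (0.7300, 0.0900) = 0.7543
p -> p  [Gödel: 1 if a≤b else b] with a=0.7300, b=0.7300 → 1.0000
(p | s) & (p -> p) = a·b on (0.7543, 1.0000) = 0.7543
(p & (~p & t)) & ((p | s) & (p -> p)) = a·b on (0.1143, 0.7543) = 0.0862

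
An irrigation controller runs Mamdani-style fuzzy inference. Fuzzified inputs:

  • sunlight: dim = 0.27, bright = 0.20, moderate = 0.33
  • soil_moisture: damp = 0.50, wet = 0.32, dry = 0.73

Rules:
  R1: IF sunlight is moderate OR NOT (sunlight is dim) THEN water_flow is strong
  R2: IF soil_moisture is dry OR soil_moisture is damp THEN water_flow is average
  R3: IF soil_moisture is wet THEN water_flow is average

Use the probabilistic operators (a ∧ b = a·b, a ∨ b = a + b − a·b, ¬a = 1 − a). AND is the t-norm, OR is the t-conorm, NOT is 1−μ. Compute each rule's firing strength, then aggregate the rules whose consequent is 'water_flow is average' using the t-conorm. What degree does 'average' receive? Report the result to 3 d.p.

0.908

R1: moderate=0.33, ¬dim=1−0.27=0.73; OR[a + b − a·b] → w = 0.8191
R2: dry=0.73, damp=0.50; OR[a + b − a·b] → w = 0.8650
R3: wet=0.32 → w = 0.3200
Rules with consequent 'average': {R2, R3} → strengths 0.8650, 0.3200
Aggregate via t-conorm [a + b − a·b]: 0.9082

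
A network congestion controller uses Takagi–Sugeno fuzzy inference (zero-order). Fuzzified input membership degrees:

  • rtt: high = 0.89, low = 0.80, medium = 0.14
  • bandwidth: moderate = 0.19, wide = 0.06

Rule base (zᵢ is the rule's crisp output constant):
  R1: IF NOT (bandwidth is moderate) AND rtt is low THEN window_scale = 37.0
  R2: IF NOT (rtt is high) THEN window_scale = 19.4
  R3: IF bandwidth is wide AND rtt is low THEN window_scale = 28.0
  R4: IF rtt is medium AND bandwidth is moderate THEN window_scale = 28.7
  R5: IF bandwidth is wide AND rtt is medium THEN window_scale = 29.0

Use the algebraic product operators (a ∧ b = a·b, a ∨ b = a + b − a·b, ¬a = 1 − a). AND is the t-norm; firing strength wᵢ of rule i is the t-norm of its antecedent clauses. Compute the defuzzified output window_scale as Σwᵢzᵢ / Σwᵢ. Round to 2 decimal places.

R1 (z=37.0): ¬moderate=1−0.19=0.81, low=0.80; AND[a·b] → w = 0.6480
R2 (z=19.4): ¬high=1−0.89=0.11 → w = 0.1100
R3 (z=28.0): wide=0.06, low=0.80; AND[a·b] → w = 0.0480
R4 (z=28.7): medium=0.14, moderate=0.19; AND[a·b] → w = 0.0266
R5 (z=29.0): wide=0.06, medium=0.14; AND[a·b] → w = 0.0084
Weighted average = (0.6480·37.0 + 0.1100·19.4 + 0.0480·28.0 + 0.0266·28.7 + 0.0084·29.0) / (0.6480 + 0.1100 + 0.0480 + 0.0266 + 0.0084)
  = 28.4610 / 0.8410 = 33.84

33.84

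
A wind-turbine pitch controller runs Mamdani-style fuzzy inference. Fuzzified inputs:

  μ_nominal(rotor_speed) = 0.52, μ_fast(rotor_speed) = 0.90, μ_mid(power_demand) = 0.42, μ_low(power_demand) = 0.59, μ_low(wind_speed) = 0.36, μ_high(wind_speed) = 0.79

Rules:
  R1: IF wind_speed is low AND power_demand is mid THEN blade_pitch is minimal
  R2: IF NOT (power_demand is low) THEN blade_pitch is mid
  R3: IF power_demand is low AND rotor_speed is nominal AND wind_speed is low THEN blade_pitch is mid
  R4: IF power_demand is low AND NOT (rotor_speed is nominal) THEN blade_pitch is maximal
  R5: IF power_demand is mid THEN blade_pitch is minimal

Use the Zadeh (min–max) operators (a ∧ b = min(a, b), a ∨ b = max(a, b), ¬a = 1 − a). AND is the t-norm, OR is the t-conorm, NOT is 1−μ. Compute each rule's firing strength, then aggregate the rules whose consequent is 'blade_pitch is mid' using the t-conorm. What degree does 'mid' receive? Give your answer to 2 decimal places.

R1: low=0.36, mid=0.42; AND[min(a, b)] → w = 0.36
R2: ¬low=1−0.59=0.41 → w = 0.41
R3: low=0.59, nominal=0.52, low=0.36; AND[min(a, b)] → w = 0.36
R4: low=0.59, ¬nominal=1−0.52=0.48; AND[min(a, b)] → w = 0.48
R5: mid=0.42 → w = 0.42
Rules with consequent 'mid': {R2, R3} → strengths 0.41, 0.36
Aggregate via t-conorm [max(a, b)]: 0.41

0.41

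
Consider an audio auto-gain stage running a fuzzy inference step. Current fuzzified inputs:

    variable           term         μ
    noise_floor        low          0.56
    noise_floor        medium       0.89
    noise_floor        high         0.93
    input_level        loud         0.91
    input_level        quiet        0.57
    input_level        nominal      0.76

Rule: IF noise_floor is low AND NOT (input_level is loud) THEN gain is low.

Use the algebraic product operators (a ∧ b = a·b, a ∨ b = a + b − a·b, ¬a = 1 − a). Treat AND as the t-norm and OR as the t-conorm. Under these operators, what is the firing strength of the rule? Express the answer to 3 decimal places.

0.050

firing strength: low=0.56, ¬loud=1−0.91=0.09; AND[a·b] → w = 0.0504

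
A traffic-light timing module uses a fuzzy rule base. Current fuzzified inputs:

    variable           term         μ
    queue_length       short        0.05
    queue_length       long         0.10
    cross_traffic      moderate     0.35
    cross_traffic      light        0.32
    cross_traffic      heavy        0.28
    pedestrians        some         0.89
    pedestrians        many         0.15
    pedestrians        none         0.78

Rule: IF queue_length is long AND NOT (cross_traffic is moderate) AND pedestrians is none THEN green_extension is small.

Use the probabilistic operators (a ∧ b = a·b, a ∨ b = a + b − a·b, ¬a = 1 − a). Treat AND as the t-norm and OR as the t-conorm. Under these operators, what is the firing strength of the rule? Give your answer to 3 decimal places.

firing strength: long=0.10, ¬moderate=1−0.35=0.65, none=0.78; AND[a·b] → w = 0.0507

0.051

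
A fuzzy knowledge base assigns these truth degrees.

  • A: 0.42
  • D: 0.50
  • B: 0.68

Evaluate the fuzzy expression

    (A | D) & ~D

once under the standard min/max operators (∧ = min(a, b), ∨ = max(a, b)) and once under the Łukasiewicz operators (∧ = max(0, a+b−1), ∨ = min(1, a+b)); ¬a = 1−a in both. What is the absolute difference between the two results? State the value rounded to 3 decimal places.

0.080

Under standard min/max:
  A | D = max(a, b) on (0.42, 0.50) = 0.50
  ~D = 1 − 0.50 = 0.50
  (A | D) & ~D = min(a, b) on (0.50, 0.50) = 0.50
  → value = 0.5000
Under Łukasiewicz:
  A | D = min(1, a+b) on (0.42, 0.50) = 0.92
  ~D = 1 − 0.50 = 0.50
  (A | D) & ~D = max(0, a+b−1) on (0.92, 0.50) = 0.42
  → value = 0.4200
|0.5000 − 0.4200| = 0.080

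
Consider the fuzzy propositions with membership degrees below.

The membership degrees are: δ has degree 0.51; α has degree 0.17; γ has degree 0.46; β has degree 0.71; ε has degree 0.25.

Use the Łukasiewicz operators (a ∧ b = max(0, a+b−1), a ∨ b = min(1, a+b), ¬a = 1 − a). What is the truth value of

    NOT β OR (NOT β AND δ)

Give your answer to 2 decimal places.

0.29

NOT β = 1 − 0.71 = 0.29
NOT β = 1 − 0.71 = 0.29
NOT β AND δ = max(0, a+b−1) on (0.29, 0.51) = 0.00
NOT β OR (NOT β AND δ) = min(1, a+b) on (0.29, 0.00) = 0.29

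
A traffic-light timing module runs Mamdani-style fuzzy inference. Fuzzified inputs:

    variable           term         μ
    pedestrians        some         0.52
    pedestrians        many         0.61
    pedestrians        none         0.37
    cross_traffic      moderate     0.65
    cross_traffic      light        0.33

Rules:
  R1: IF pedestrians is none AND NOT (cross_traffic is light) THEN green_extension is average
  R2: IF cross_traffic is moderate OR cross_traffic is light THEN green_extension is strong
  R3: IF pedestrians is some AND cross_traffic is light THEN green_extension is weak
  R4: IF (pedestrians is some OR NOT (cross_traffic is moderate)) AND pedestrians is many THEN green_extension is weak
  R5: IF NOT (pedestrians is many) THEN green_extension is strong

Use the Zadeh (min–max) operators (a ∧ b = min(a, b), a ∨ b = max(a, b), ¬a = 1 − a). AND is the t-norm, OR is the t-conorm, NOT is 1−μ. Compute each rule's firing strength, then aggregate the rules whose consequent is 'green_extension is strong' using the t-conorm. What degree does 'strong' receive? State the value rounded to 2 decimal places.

R1: none=0.37, ¬light=1−0.33=0.67; AND[min(a, b)] → w = 0.37
R2: moderate=0.65, light=0.33; OR[max(a, b)] → w = 0.65
R3: some=0.52, light=0.33; AND[min(a, b)] → w = 0.33
R4: (some=0.52 OR ¬moderate=1−0.65=0.35) = 0.52; AND[min(a, b)] with many=0.61 → w = 0.52
R5: ¬many=1−0.61=0.39 → w = 0.39
Rules with consequent 'strong': {R2, R5} → strengths 0.65, 0.39
Aggregate via t-conorm [max(a, b)]: 0.65

0.65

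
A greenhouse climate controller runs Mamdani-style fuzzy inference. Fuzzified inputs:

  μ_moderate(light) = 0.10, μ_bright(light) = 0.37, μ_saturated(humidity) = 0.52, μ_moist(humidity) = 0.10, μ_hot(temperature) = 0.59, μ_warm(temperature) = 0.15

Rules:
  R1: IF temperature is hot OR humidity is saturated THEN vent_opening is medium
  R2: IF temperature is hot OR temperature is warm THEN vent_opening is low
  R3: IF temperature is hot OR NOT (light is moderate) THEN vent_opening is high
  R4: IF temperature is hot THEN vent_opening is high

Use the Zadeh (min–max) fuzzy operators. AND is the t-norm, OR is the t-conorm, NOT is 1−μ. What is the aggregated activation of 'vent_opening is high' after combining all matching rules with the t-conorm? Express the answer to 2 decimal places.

0.90

R1: hot=0.59, saturated=0.52; OR[max(a, b)] → w = 0.59
R2: hot=0.59, warm=0.15; OR[max(a, b)] → w = 0.59
R3: hot=0.59, ¬moderate=1−0.10=0.90; OR[max(a, b)] → w = 0.90
R4: hot=0.59 → w = 0.59
Rules with consequent 'high': {R3, R4} → strengths 0.90, 0.59
Aggregate via t-conorm [max(a, b)]: 0.90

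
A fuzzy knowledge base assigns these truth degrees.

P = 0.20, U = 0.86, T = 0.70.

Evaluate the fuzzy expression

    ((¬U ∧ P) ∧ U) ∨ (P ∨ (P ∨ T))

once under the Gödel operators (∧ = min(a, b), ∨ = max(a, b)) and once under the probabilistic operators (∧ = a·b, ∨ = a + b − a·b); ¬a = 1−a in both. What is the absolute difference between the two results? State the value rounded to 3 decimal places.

0.113

Under Gödel:
  ¬U = 1 − 0.86 = 0.14
  ¬U ∧ P = min(a, b) on (0.14, 0.20) = 0.14
  (¬U ∧ P) ∧ U = min(a, b) on (0.14, 0.86) = 0.14
  P ∨ T = max(a, b) on (0.20, 0.70) = 0.70
  P ∨ (P ∨ T) = max(a, b) on (0.20, 0.70) = 0.70
  ((¬U ∧ P) ∧ U) ∨ (P ∨ (P ∨ T)) = max(a, b) on (0.14, 0.70) = 0.70
  → value = 0.7000
Under probabilistic:
  ¬U = 1 − 0.8600 = 0.1400
  ¬U ∧ P = a·b on (0.1400, 0.2000) = 0.0280
  (¬U ∧ P) ∧ U = a·b on (0.0280, 0.8600) = 0.0241
  P ∨ T = a + b − a·b on (0.2000, 0.7000) = 0.7600
  P ∨ (P ∨ T) = a + b − a·b on (0.2000, 0.7600) = 0.8080
  ((¬U ∧ P) ∧ U) ∨ (P ∨ (P ∨ T)) = a + b − a·b on (0.0241, 0.8080) = 0.8126
  → value = 0.8126
|0.7000 − 0.8126| = 0.113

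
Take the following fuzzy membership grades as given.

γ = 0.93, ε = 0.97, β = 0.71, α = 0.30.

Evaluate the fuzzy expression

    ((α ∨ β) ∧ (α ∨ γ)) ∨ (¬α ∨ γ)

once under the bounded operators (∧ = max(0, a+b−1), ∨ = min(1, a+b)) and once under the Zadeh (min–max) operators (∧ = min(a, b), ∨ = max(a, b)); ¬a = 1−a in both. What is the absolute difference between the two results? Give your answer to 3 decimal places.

Under bounded:
  α ∨ β = min(1, a+b) on (0.30, 0.71) = 1.00
  α ∨ γ = min(1, a+b) on (0.30, 0.93) = 1.00
  (α ∨ β) ∧ (α ∨ γ) = max(0, a+b−1) on (1.00, 1.00) = 1.00
  ¬α = 1 − 0.30 = 0.70
  ¬α ∨ γ = min(1, a+b) on (0.70, 0.93) = 1.00
  ((α ∨ β) ∧ (α ∨ γ)) ∨ (¬α ∨ γ) = min(1, a+b) on (1.00, 1.00) = 1.00
  → value = 1.0000
Under Zadeh (min–max):
  α ∨ β = max(a, b) on (0.30, 0.71) = 0.71
  α ∨ γ = max(a, b) on (0.30, 0.93) = 0.93
  (α ∨ β) ∧ (α ∨ γ) = min(a, b) on (0.71, 0.93) = 0.71
  ¬α = 1 − 0.30 = 0.70
  ¬α ∨ γ = max(a, b) on (0.70, 0.93) = 0.93
  ((α ∨ β) ∧ (α ∨ γ)) ∨ (¬α ∨ γ) = max(a, b) on (0.71, 0.93) = 0.93
  → value = 0.9300
|1.0000 − 0.9300| = 0.070

0.070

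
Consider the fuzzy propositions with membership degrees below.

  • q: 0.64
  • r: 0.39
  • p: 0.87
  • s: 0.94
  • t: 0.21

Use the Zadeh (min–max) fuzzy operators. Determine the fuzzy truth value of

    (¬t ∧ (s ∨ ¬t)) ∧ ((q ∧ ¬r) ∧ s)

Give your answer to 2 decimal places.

0.61

¬t = 1 − 0.21 = 0.79
¬t = 1 − 0.21 = 0.79
s ∨ ¬t = max(a, b) on (0.94, 0.79) = 0.94
¬t ∧ (s ∨ ¬t) = min(a, b) on (0.79, 0.94) = 0.79
¬r = 1 − 0.39 = 0.61
q ∧ ¬r = min(a, b) on (0.64, 0.61) = 0.61
(q ∧ ¬r) ∧ s = min(a, b) on (0.61, 0.94) = 0.61
(¬t ∧ (s ∨ ¬t)) ∧ ((q ∧ ¬r) ∧ s) = min(a, b) on (0.79, 0.61) = 0.61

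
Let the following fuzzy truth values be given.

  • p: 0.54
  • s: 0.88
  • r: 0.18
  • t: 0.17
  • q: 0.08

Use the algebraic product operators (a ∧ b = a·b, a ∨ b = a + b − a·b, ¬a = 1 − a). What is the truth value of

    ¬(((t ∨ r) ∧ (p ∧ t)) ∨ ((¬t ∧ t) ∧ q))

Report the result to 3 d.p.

t ∨ r = a + b − a·b on (0.1700, 0.1800) = 0.3194
p ∧ t = a·b on (0.5400, 0.1700) = 0.0918
(t ∨ r) ∧ (p ∧ t) = a·b on (0.3194, 0.0918) = 0.0293
¬t = 1 − 0.1700 = 0.8300
¬t ∧ t = a·b on (0.8300, 0.1700) = 0.1411
(¬t ∧ t) ∧ q = a·b on (0.1411, 0.0800) = 0.0113
((t ∨ r) ∧ (p ∧ t)) ∨ ((¬t ∧ t) ∧ q) = a + b − a·b on (0.0293, 0.0113) = 0.0403
¬(((t ∨ r) ∧ (p ∧ t)) ∨ ((¬t ∧ t) ∧ q)) = 1 − 0.0403 = 0.9597

0.960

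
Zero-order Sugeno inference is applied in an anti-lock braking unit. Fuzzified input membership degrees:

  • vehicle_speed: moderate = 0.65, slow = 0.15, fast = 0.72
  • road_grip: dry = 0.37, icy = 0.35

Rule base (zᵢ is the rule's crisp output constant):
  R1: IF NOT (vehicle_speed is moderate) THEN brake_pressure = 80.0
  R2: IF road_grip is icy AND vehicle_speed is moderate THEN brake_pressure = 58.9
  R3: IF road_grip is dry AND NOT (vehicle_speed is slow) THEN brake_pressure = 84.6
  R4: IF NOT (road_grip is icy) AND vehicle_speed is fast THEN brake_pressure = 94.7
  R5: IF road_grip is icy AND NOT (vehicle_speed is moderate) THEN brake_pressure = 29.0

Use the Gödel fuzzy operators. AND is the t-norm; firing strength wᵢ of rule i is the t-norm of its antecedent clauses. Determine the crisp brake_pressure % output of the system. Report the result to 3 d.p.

73.247

R1 (z=80.0): ¬moderate=1−0.65=0.35 → w = 0.35
R2 (z=58.9): icy=0.35, moderate=0.65; AND[min(a, b)] → w = 0.35
R3 (z=84.6): dry=0.37, ¬slow=1−0.15=0.85; AND[min(a, b)] → w = 0.37
R4 (z=94.7): ¬icy=1−0.35=0.65, fast=0.72; AND[min(a, b)] → w = 0.65
R5 (z=29.0): icy=0.35, ¬moderate=1−0.65=0.35; AND[min(a, b)] → w = 0.35
Weighted average = (0.35·80.0 + 0.35·58.9 + 0.37·84.6 + 0.65·94.7 + 0.35·29.0) / (0.35 + 0.35 + 0.37 + 0.65 + 0.35)
  = 151.6220 / 2.0700 = 73.247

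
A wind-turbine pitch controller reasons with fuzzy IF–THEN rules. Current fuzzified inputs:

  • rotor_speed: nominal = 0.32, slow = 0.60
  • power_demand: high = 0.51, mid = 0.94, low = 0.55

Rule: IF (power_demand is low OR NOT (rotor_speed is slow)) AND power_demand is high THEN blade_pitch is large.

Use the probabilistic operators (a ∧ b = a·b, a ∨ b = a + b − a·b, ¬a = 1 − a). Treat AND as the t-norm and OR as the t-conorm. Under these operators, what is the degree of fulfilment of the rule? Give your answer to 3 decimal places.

0.372

firing strength: (low=0.55 OR ¬slow=1−0.60=0.40) = 0.7300; AND[a·b] with high=0.51 → w = 0.3723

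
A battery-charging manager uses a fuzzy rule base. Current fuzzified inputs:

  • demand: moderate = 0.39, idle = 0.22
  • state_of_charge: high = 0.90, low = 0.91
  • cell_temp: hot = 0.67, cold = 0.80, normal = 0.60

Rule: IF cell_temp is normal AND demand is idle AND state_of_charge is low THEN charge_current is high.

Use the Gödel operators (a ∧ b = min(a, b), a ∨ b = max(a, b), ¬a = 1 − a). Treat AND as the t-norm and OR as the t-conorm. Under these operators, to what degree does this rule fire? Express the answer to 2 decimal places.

firing strength: normal=0.60, idle=0.22, low=0.91; AND[min(a, b)] → w = 0.22

0.22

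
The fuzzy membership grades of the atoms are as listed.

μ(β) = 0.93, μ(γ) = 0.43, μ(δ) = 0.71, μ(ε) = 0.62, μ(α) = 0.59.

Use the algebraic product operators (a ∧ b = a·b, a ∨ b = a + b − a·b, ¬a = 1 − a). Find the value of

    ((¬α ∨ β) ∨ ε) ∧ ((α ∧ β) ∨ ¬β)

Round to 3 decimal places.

¬α = 1 − 0.5900 = 0.4100
¬α ∨ β = a + b − a·b on (0.4100, 0.9300) = 0.9587
(¬α ∨ β) ∨ ε = a + b − a·b on (0.9587, 0.6200) = 0.9843
α ∧ β = a·b on (0.5900, 0.9300) = 0.5487
¬β = 1 − 0.9300 = 0.0700
(α ∧ β) ∨ ¬β = a + b − a·b on (0.5487, 0.0700) = 0.5803
((¬α ∨ β) ∨ ε) ∧ ((α ∧ β) ∨ ¬β) = a·b on (0.9843, 0.5803) = 0.5712

0.571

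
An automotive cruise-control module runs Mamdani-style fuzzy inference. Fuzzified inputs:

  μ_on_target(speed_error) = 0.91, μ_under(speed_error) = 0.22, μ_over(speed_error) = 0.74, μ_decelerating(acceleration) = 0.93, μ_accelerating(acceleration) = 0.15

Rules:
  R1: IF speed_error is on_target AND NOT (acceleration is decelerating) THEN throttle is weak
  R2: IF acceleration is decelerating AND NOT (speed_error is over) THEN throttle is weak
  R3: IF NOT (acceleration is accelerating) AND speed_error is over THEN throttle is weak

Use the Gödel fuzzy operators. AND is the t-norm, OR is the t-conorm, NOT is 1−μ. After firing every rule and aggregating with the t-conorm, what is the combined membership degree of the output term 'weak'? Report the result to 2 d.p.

R1: on_target=0.91, ¬decelerating=1−0.93=0.07; AND[min(a, b)] → w = 0.07
R2: decelerating=0.93, ¬over=1−0.74=0.26; AND[min(a, b)] → w = 0.26
R3: ¬accelerating=1−0.15=0.85, over=0.74; AND[min(a, b)] → w = 0.74
Rules with consequent 'weak': {R1, R2, R3} → strengths 0.07, 0.26, 0.74
Aggregate via t-conorm [max(a, b)]: 0.74

0.74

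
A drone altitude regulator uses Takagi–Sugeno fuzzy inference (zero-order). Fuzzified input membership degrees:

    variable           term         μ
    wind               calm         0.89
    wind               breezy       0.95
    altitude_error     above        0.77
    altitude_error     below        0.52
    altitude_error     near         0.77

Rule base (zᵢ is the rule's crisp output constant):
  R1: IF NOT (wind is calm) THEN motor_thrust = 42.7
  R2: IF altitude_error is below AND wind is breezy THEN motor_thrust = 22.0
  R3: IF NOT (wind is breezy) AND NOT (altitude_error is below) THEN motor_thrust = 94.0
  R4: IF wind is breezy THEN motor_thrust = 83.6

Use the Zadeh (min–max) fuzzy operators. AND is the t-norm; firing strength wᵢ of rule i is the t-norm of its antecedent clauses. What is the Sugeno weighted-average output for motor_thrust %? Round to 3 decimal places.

R1 (z=42.7): ¬calm=1−0.89=0.11 → w = 0.11
R2 (z=22.0): below=0.52, breezy=0.95; AND[min(a, b)] → w = 0.52
R3 (z=94.0): ¬breezy=1−0.95=0.05, ¬below=1−0.52=0.48; AND[min(a, b)] → w = 0.05
R4 (z=83.6): breezy=0.95 → w = 0.95
Weighted average = (0.11·42.7 + 0.52·22.0 + 0.05·94.0 + 0.95·83.6) / (0.11 + 0.52 + 0.05 + 0.95)
  = 100.2570 / 1.6300 = 61.507

61.507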